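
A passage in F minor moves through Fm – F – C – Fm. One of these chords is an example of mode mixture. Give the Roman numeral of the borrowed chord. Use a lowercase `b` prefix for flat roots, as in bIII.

I

F minor has the diatonic set Fm, Gdim, Ab, Bbm, C, Db, Eb (with V from harmonic minor). Of the given chords, Fm and C are diatonic. F (F–A–C) doesn't fit — on degree 1 F minor would have Fm (i). F is the degree-1 chord of F major, so it is the borrowed I.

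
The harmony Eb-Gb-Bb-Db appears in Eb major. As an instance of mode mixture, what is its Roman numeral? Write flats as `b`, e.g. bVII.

i7

Eb is scale degree 1 in Eb major. Diatonically Eb major has Eb (I) on that degree; Eb–Gb–Bb–Db is instead the minor-seventh chord native to Eb minor, so it takes the label i7.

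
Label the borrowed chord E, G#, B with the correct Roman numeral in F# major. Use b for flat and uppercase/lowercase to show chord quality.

The root E is the lowered 7th scale degree — diatonically F# major has E# there. E–G#–B is a major chord — the form found in F# minor, not the diatonic vii° (E#dim). Borrowed into F# major it is written bVII.

bVII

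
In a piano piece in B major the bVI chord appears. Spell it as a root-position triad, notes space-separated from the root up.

G B D

Scale degree 6 in B major is G#. bVI uses the lowered form, G, taken from B minor. Stacking thirds in B minor on G gives G–B–D.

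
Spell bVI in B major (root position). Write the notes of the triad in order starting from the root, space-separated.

G B D

bVI is built on the lowered scale degree 6. In B major degree 6 is G#; lowered it becomes G. Stacking thirds in B minor on G gives G–B–D.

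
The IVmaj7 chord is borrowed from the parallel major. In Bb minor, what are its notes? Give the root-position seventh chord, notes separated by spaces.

IVmaj7 is built on scale degree 4, which is Eb in both Bb minor and its parallel. Building the major-seventh chord from the parallel major on Eb: Eb–G–Bb–D.

Eb G Bb D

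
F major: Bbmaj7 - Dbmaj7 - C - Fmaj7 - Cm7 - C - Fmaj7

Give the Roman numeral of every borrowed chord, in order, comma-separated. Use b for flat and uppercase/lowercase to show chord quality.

The diatonic triads in F major are F, Gm, Am, Bb, C, Dm, Edim. Of the given chords, Bbmaj7, C and Fmaj7 are diatonic. But Dbmaj7 (Db–F–Ab–C) is foreign: the diatonic vi on degree 6 is Dm, whereas Dbmaj7 comes from F minor. It is labeled bVImaj7. But Cm7 (C–Eb–G–Bb) is foreign: the diatonic V on degree 5 is C, whereas Cm7 comes from F minor. It is labeled v7.

bVImaj7, v7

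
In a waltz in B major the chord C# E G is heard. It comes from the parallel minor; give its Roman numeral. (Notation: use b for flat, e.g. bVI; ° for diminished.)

ii°

The root C# is the diatonic 2nd degree of B major; the borrowing shows in the chord quality. Diatonically B major has C#m (ii) on that degree; C#–E–G is instead the diminished chord native to B minor, so it takes the label ii°.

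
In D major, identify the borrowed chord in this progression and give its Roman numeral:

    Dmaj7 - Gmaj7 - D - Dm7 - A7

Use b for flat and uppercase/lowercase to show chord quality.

i7

The diatonic triads in D major are D, Em, F#m, G, A, Bm, C#dim. Of the given chords, Dmaj7, Gmaj7, D and A7 are diatonic. But Dm7 (D–F–A–C) is foreign: the diatonic I on degree 1 is D, whereas Dm7 comes from D minor. It is labeled i7.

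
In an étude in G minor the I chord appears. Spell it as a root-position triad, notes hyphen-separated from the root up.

I is built on scale degree 1, which is G in both G minor and its parallel. In G major the chord on G is G–B–D.

G-B-D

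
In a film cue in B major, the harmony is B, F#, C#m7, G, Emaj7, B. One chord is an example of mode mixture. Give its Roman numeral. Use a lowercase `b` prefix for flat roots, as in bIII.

bVI

B major has the diatonic set B, C#m, D#m, E, F#, G#m, A#dim. B, F#, C#m7 and Emaj7 are all diatonic. G (G–B–D) is not: scale degree 6 in B major carries G#m (vi). In B minor the chord on that degree is G, so here it functions as bVI, borrowed from the parallel minor.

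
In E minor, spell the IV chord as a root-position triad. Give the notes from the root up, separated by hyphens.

A-C#-E

The root, A, is scale degree 4 — the same note in E minor and E major; only the chord quality changes. Stacking thirds in E major on A gives A–C#–E.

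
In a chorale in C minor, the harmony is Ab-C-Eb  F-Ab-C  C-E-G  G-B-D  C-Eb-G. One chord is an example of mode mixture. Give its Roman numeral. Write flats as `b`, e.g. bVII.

I

The diatonic triads in C minor (with V from harmonic minor) are Cm, Ddim, Eb, Fm, G, Ab, Bb. Ab–C–Eb = Ab, F–Ab–C = Fm, G–B–D = G and C–Eb–G = Cm all belong to that set. C–E–G doesn't fit — on degree 1 C minor would have Cm (i). C is the degree-1 chord of C major, so it is the borrowed I.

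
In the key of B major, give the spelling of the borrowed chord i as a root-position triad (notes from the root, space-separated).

B D F#

The root, B, is scale degree 1 — the same note in B major and B minor; only the chord quality changes. Stacking thirds in B minor on B gives B–D–F#.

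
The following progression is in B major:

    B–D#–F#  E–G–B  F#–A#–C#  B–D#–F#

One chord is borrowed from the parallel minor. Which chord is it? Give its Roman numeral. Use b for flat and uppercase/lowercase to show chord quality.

The diatonic triads in B major are B, C#m, D#m, E, F#, G#m, A#dim. Of the given chords, B–D#–F# = B and F#–A#–C# = F# are diatonic. E–G–B is not: scale degree 4 in B major carries E (IV). In B minor the chord on that degree is Em, so here it functions as iv, borrowed from the parallel minor.

iv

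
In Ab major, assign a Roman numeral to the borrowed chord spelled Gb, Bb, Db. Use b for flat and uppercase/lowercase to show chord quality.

Gb is the lowered form of scale degree 7 in Ab major (the diatonic degree 7 is G). Gb–Bb–Db is a major chord — the form found in Ab minor, not the diatonic vii° (Gdim). Borrowed into Ab major it is written bVII.

bVII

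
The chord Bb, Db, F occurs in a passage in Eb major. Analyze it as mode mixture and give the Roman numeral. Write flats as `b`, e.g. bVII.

The root Bb is the diatonic 5th degree of Eb major; the borrowing shows in the chord quality. The diatonic chord on degree 5 would be Bb (V), but Bb–Db–F is the minor chord from Eb minor. As a borrowed chord it is labeled v.

v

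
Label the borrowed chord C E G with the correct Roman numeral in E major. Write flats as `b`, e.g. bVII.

The root C is the lowered 6th scale degree — diatonically E major has C# there. C–E–G is a major chord — the form found in E minor, not the diatonic vi (C#m). Borrowed into E major it is written bVI.

bVI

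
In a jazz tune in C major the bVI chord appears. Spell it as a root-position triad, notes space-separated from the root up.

bVI is built on the lowered scale degree 6. In C major degree 6 is A; lowered it becomes Ab. Stacking thirds in C minor on Ab gives Ab–C–Eb.

Ab C Eb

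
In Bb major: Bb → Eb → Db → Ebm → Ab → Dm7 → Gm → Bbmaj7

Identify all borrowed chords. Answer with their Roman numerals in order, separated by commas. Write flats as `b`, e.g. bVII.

The diatonic triads in Bb major are Bb, Cm, Dm, Eb, F, Gm, Adim. Bb, Eb, Dm7, Gm and Bbmaj7 all belong to that set. Db (Db–F–Ab) is not: scale degree 3 in Bb major carries Dm (iii). In Bb minor the chord on that degree is Db, so here it functions as bIII, borrowed from the parallel minor. Ebm (Eb–Gb–Bb) doesn't fit — on degree 4 Bb major would have Eb (IV). Ebm is the degree-4 chord of Bb minor, so it is the borrowed iv. Ab (Ab–C–Eb) doesn't fit — on degree 7 Bb major would have Adim (vii°). Ab is the degree-7 chord of Bb minor, so it is the borrowed bVII.

bIII, iv, bVII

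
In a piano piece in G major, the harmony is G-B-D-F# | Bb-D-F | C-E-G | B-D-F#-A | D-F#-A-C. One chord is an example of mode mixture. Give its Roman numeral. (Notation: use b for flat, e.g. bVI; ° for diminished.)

bIII

G major has the diatonic set G, Am, Bm, C, D, Em, F#dim. G–B–D–F# = Gmaj7, C–E–G = C, B–D–F#–A = Bm7 and D–F#–A–C = D7 are all diatonic. But Bb–D–F is foreign: the diatonic iii on degree 3 is Bm, whereas Bb comes from G minor. It is labeled bIII.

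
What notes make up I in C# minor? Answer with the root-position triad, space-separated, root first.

I is built on scale degree 1, which is C# in both C# minor and its parallel. Building the major chord from the parallel major on C#: C#–E#–G#.

C# E# G#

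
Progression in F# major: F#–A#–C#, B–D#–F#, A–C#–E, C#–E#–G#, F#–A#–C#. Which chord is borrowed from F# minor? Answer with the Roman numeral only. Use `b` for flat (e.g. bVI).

In F# major the diatonic chords are F#, G#m, A#m, B, C#, D#m, E#dim. F#–A#–C# = F#, B–D#–F# = B and C#–E#–G# = C# are all diatonic. But A–C#–E is foreign: the diatonic iii on degree 3 is A#m, whereas A comes from F# minor. It is labeled bIII.

bIII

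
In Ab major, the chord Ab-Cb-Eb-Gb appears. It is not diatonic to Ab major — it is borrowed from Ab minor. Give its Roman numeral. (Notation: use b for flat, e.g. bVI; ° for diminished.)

i7

Ab is scale degree 1 in Ab major. Ab–Cb–Eb–Gb is a minor-seventh chord — the form found in Ab minor, not the diatonic I (Ab). Borrowed into Ab major it is written i7.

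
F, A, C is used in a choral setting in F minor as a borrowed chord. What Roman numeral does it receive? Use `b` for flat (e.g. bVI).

The root F is the diatonic 1st degree of F minor; the borrowing shows in the chord quality. The diatonic chord on degree 1 would be Fm (i), but F–A–C is the major chord from F major. As a borrowed chord it is labeled I.

I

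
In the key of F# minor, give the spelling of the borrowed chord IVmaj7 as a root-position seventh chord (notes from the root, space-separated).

B D# F# A#

The root, B, is scale degree 4 — the same note in F# minor and F# major; only the chord quality changes. Building the major-seventh chord from the parallel major on B: B–D#–F#–A#.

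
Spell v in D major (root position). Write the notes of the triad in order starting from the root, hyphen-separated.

A-C-E

The root, A, is scale degree 5 — the same note in D major and D minor; only the chord quality changes. Stacking thirds in D minor on A gives A–C–E.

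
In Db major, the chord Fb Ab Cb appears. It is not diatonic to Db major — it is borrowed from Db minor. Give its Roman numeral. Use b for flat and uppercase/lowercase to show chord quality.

bIII

The root Fb is the lowered 3rd scale degree — diatonically Db major has F there. Diatonically Db major has Fm (iii) on that degree; Fb–Ab–Cb is instead the major chord native to Db minor, so it takes the label bIII.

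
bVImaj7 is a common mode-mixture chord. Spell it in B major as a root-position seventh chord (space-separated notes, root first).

The root of bVImaj7 is the lowered 6th degree: G# becomes G. Building the major-seventh chord from the parallel minor on G: G–B–D–F#.

G B D F#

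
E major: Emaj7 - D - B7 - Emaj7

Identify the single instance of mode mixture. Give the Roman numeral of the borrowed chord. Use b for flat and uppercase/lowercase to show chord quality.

The diatonic triads in E major are E, F#m, G#m, A, B, C#m, D#dim. Emaj7 and B7 both belong to that set. But D (D–F#–A) is foreign: the diatonic vii° on degree 7 is D#dim, whereas D comes from E minor. It is labeled bVII.

bVII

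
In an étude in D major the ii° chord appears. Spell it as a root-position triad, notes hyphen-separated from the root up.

E-G-Bb

The root, E, is scale degree 2 — the same note in D major and D minor; only the chord quality changes. Stacking thirds in D minor on E gives E–G–Bb.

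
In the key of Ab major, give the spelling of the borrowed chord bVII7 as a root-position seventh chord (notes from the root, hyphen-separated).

bVII7 is built on the lowered scale degree 7. In Ab major degree 7 is G; lowered it becomes Gb. Stacking thirds in Ab minor on Gb gives Gb–Bb–Db–Fb.

Gb-Bb-Db-Fb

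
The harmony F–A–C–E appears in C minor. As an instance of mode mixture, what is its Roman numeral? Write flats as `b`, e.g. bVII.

IVmaj7

The root F is the diatonic 4th degree of C minor; the borrowing shows in the chord quality. Diatonically C minor has Fm (iv) on that degree; F–A–C–E is instead the major-seventh chord native to C major, so it takes the label IVmaj7.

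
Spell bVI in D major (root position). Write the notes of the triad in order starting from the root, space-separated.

Bb D F

bVI is built on the lowered scale degree 6. In D major degree 6 is B; lowered it becomes Bb. In D minor the chord on Bb is Bb–D–F.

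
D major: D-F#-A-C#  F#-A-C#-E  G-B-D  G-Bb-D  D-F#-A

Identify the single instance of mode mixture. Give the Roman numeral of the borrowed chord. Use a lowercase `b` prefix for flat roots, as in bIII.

In D major the diatonic chords are D, Em, F#m, G, A, Bm, C#dim. D–F#–A–C# = Dmaj7, F#–A–C#–E = F#m7, G–B–D = G and D–F#–A = D all belong to that set. G–Bb–D is not: scale degree 4 in D major carries G (IV). In D minor the chord on that degree is Gm, so here it functions as iv, borrowed from the parallel minor.

iv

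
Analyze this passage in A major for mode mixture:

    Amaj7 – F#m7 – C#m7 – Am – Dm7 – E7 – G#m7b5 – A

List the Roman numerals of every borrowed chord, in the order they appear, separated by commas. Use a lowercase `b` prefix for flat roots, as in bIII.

i, iv7

A major has the diatonic set A, Bm, C#m, D, E, F#m, G#dim. Of the given chords, Amaj7, F#m7, C#m7, E7, G#m7b5 and A are diatonic. Am (A–C–E) doesn't fit — on degree 1 A major would have A (I). Am is the degree-1 chord of A minor, so it is the borrowed i. Dm7 (D–F–A–C) doesn't fit — on degree 4 A major would have D (IV). Dm7 is the degree-4 chord of A minor, so it is the borrowed iv7.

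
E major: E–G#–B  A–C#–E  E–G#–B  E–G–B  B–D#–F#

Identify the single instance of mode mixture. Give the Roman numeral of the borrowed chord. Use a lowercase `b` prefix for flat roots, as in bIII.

The diatonic triads in E major are E, F#m, G#m, A, B, C#m, D#dim. E–G#–B = E, A–C#–E = A and B–D#–F# = B all belong to that set. E–G–B is not: scale degree 1 in E major carries E (I). In E minor the chord on that degree is Em, so here it functions as i, borrowed from the parallel minor.

i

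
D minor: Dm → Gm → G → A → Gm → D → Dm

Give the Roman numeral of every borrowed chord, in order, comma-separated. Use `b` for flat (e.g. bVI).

IV, I

In D minor (with V from harmonic minor) the diatonic chords are Dm, Edim, F, Gm, A, Bb, C. Dm, Gm and A all belong to that set. G (G–B–D) doesn't fit — on degree 4 D minor would have Gm (iv). G is the degree-4 chord of D major, so it is the borrowed IV. But D (D–F#–A) is foreign: the diatonic i on degree 1 is Dm, whereas D comes from D major. It is labeled I.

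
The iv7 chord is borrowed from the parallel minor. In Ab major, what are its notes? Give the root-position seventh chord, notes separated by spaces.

Db Fb Ab Cb

The root, Db, is scale degree 4 — the same note in Ab major and Ab minor; only the chord quality changes. In Ab minor the chord on Db is Db–Fb–Ab–Cb.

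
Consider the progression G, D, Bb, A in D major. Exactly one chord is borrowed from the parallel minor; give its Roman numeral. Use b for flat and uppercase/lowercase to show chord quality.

In D major the diatonic chords are D, Em, F#m, G, A, Bm, C#dim. Of the given chords, G, D and A are diatonic. But Bb (Bb–D–F) is foreign: the diatonic vi on degree 6 is Bm, whereas Bb comes from D minor. It is labeled bVI.

bVI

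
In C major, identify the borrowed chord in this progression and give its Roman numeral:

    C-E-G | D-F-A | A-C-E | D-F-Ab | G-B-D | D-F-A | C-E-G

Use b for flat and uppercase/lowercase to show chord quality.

In C major the diatonic chords are C, Dm, Em, F, G, Am, Bdim. C–E–G = C, D–F–A = Dm, A–C–E = Am and G–B–D = G are all diatonic. D–F–Ab is not: scale degree 2 in C major carries Dm (ii). In C minor the chord on that degree is Ddim, so here it functions as ii°, borrowed from the parallel minor.

ii°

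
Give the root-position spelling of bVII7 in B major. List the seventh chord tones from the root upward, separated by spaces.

The root of bVII7 is the lowered 7th degree: A# becomes A. Building the dominant-seventh chord from the parallel minor on A: A–C#–E–G.

A C# E G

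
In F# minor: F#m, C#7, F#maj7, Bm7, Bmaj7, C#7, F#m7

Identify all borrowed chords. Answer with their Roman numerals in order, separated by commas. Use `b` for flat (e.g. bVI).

Imaj7, IVmaj7

F# minor has the diatonic set F#m, G#dim, A, Bm, C#, D, E (with V from harmonic minor). F#m, C#7, Bm7 and F#m7 all belong to that set. But F#maj7 (F#–A#–C#–E#) is foreign: the diatonic i on degree 1 is F#m, whereas F#maj7 comes from F# major. It is labeled Imaj7. Bmaj7 (B–D#–F#–A#) is not: scale degree 4 in F# minor carries Bm (iv). In F# major the chord on that degree is Bmaj7, so here it functions as IVmaj7, borrowed from the parallel major.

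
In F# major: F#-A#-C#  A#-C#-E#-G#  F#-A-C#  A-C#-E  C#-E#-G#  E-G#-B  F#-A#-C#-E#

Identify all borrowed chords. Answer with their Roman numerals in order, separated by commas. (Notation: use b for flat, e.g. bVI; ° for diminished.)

i, bIII, bVII

The diatonic triads in F# major are F#, G#m, A#m, B, C#, D#m, E#dim. F#–A#–C# = F#, A#–C#–E#–G# = A#m7, C#–E#–G# = C# and F#–A#–C#–E# = F#maj7 are all diatonic. F#–A–C# doesn't fit — on degree 1 F# major would have F# (I). F#m is the degree-1 chord of F# minor, so it is the borrowed i. A–C#–E doesn't fit — on degree 3 F# major would have A#m (iii). A is the degree-3 chord of F# minor, so it is the borrowed bIII. E–G#–B doesn't fit — on degree 7 F# major would have E#dim (vii°). E is the degree-7 chord of F# minor, so it is the borrowed bVII.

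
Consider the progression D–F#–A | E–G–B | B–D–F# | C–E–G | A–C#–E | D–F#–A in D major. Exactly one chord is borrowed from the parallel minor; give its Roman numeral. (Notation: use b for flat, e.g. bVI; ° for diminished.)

In D major the diatonic chords are D, Em, F#m, G, A, Bm, C#dim. Of the given chords, D–F#–A = D, E–G–B = Em, B–D–F# = Bm and A–C#–E = A are diatonic. C–E–G doesn't fit — on degree 7 D major would have C#dim (vii°). C is the degree-7 chord of D minor, so it is the borrowed bVII.

bVII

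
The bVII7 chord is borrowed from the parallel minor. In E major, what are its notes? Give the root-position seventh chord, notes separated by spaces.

Scale degree 7 in E major is D#. bVII7 uses the lowered form, D, taken from E minor. Building the dominant-seventh chord from the parallel minor on D: D–F#–A–C.

D F# A C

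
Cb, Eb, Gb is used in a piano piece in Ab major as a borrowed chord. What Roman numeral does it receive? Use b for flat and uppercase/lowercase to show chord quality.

Cb is the lowered form of scale degree 3 in Ab major (the diatonic degree 3 is C). Cb–Eb–Gb is a major chord — the form found in Ab minor, not the diatonic iii (Cm). Borrowed into Ab major it is written bIII.

bIII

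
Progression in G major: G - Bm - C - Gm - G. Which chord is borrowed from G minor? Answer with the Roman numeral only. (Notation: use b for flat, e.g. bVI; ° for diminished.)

The diatonic triads in G major are G, Am, Bm, C, D, Em, F#dim. G, Bm and C are all diatonic. But Gm (G–Bb–D) is foreign: the diatonic I on degree 1 is G, whereas Gm comes from G minor. It is labeled i.

i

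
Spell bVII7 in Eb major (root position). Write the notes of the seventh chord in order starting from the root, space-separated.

Db F Ab Cb

The root of bVII7 is the lowered 7th degree: D becomes Db. Building the dominant-seventh chord from the parallel minor on Db: Db–F–Ab–Cb.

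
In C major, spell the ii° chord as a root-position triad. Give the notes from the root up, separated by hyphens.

D-F-Ab

The root, D, is scale degree 2 — the same note in C major and C minor; only the chord quality changes. Building the diminished chord from the parallel minor on D: D–F–Ab.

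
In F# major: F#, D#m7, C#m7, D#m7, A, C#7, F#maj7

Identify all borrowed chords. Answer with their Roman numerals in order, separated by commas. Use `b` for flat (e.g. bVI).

F# major has the diatonic set F#, G#m, A#m, B, C#, D#m, E#dim. Of the given chords, F#, D#m7, C#7 and F#maj7 are diatonic. C#m7 (C#–E–G#–B) doesn't fit — on degree 5 F# major would have C# (V). C#m7 is the degree-5 chord of F# minor, so it is the borrowed v7. A (A–C#–E) doesn't fit — on degree 3 F# major would have A#m (iii). A is the degree-3 chord of F# minor, so it is the borrowed bIII.

v7, bIII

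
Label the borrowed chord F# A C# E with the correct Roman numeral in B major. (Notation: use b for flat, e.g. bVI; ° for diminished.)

The root F# is the diatonic 5th degree of B major; the borrowing shows in the chord quality. F#–A–C#–E is a minor-seventh chord — the form found in B minor, not the diatonic V (F#). Borrowed into B major it is written v7.

v7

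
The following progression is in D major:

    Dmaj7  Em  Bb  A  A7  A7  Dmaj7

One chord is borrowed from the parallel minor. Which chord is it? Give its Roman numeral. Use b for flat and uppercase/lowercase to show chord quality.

bVI

D major has the diatonic set D, Em, F#m, G, A, Bm, C#dim. Dmaj7, Em, A and A7 all belong to that set. Bb (Bb–D–F) is not: scale degree 6 in D major carries Bm (vi). In D minor the chord on that degree is Bb, so here it functions as bVI, borrowed from the parallel minor.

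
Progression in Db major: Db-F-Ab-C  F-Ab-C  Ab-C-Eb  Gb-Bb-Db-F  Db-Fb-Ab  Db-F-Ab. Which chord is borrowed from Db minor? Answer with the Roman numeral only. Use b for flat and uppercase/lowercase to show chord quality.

i

In Db major the diatonic chords are Db, Ebm, Fm, Gb, Ab, Bbm, Cdim. Of the given chords, Db–F–Ab–C = Dbmaj7, F–Ab–C = Fm, Ab–C–Eb = Ab, Gb–Bb–Db–F = Gbmaj7 and Db–F–Ab = Db are diatonic. Db–Fb–Ab is not: scale degree 1 in Db major carries Db (I). In Db minor the chord on that degree is Dbm, so here it functions as i, borrowed from the parallel minor.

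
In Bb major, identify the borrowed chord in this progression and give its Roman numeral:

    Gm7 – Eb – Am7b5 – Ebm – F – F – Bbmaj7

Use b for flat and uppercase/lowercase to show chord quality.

iv

Bb major has the diatonic set Bb, Cm, Dm, Eb, F, Gm, Adim. Gm7, Eb, Am7b5, F and Bbmaj7 are all diatonic. Ebm (Eb–Gb–Bb) doesn't fit — on degree 4 Bb major would have Eb (IV). Ebm is the degree-4 chord of Bb minor, so it is the borrowed iv.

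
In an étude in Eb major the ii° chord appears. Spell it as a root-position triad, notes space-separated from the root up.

ii° is built on scale degree 2, which is F in both Eb major and its parallel. Building the diminished chord from the parallel minor on F: F–Ab–Cb.

F Ab Cb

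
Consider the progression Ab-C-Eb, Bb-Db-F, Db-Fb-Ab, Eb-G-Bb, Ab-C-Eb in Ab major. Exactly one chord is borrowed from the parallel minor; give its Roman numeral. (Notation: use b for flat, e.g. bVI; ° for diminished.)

iv

Ab major has the diatonic set Ab, Bbm, Cm, Db, Eb, Fm, Gdim. Ab–C–Eb = Ab, Bb–Db–F = Bbm and Eb–G–Bb = Eb all belong to that set. Db–Fb–Ab is not: scale degree 4 in Ab major carries Db (IV). In Ab minor the chord on that degree is Dbm, so here it functions as iv, borrowed from the parallel minor.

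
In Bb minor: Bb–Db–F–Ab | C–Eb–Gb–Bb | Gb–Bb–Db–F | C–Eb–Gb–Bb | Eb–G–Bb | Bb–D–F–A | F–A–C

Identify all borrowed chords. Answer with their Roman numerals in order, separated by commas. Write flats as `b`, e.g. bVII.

Bb minor has the diatonic set Bbm, Cdim, Db, Ebm, F, Gb, Ab (with V from harmonic minor). Bb–Db–F–Ab = Bbm7, C–Eb–Gb–Bb = Cm7b5, Gb–Bb–Db–F = Gbmaj7 and F–A–C = F are all diatonic. Eb–G–Bb doesn't fit — on degree 4 Bb minor would have Ebm (iv). Eb is the degree-4 chord of Bb major, so it is the borrowed IV. Bb–D–F–A is not: scale degree 1 in Bb minor carries Bbm (i). In Bb major the chord on that degree is Bbmaj7, so here it functions as Imaj7, borrowed from the parallel major.

IV, Imaj7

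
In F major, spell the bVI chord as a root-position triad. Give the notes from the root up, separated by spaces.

Db F Ab

The root of bVI is the lowered 6th degree: D becomes Db. In F minor the chord on Db is Db–F–Ab.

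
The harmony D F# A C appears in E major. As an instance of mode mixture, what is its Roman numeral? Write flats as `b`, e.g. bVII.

bVII7

In E major scale degree 7 is D#; D is its lowered form, from E minor. D–F#–A–C is a dominant-seventh chord — the form found in E minor, not the diatonic vii° (D#dim). Borrowed into E major it is written bVII7.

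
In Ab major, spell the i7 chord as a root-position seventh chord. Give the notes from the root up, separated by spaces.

i7 is built on scale degree 1, which is Ab in both Ab major and its parallel. Stacking thirds in Ab minor on Ab gives Ab–Cb–Eb–Gb.

Ab Cb Eb Gb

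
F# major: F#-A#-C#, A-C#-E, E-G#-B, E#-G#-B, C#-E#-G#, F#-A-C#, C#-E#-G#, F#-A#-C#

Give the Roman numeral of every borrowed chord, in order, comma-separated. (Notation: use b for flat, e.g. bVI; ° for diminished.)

In F# major the diatonic chords are F#, G#m, A#m, B, C#, D#m, E#dim. F#–A#–C# = F#, E#–G#–B = E#dim and C#–E#–G# = C# are all diatonic. A–C#–E is not: scale degree 3 in F# major carries A#m (iii). In F# minor the chord on that degree is A, so here it functions as bIII, borrowed from the parallel minor. E–G#–B doesn't fit — on degree 7 F# major would have E#dim (vii°). E is the degree-7 chord of F# minor, so it is the borrowed bVII. F#–A–C# is not: scale degree 1 in F# major carries F# (I). In F# minor the chord on that degree is F#m, so here it functions as i, borrowed from the parallel minor.

bIII, bVII, i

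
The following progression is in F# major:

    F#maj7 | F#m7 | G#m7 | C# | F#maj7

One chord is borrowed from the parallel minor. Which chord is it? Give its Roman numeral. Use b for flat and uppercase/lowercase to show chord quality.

F# major has the diatonic set F#, G#m, A#m, B, C#, D#m, E#dim. Of the given chords, F#maj7, G#m7 and C# are diatonic. F#m7 (F#–A–C#–E) is not: scale degree 1 in F# major carries F# (I). In F# minor the chord on that degree is F#m7, so here it functions as i7, borrowed from the parallel minor.

i7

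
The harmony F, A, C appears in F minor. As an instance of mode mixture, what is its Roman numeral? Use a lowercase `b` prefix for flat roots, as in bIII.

I

The root F is the diatonic 1st degree of F minor; the borrowing shows in the chord quality. Diatonically F minor has Fm (i) on that degree; F–A–C is instead the major chord native to F major, so it takes the label I.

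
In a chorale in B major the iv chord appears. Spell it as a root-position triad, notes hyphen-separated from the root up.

E-G-B

The root, E, is scale degree 4 — the same note in B major and B minor; only the chord quality changes. Building the minor chord from the parallel minor on E: E–G–B.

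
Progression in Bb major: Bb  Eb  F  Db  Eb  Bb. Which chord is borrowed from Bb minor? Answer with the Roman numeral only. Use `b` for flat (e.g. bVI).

bIII

The diatonic triads in Bb major are Bb, Cm, Dm, Eb, F, Gm, Adim. Bb, Eb and F are all diatonic. Db (Db–F–Ab) doesn't fit — on degree 3 Bb major would have Dm (iii). Db is the degree-3 chord of Bb minor, so it is the borrowed bIII.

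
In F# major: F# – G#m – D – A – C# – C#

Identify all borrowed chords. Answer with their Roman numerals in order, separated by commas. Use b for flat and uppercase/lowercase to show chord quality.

In F# major the diatonic chords are F#, G#m, A#m, B, C#, D#m, E#dim. F#, G#m and C# are all diatonic. D (D–F#–A) is not: scale degree 6 in F# major carries D#m (vi). In F# minor the chord on that degree is D, so here it functions as bVI, borrowed from the parallel minor. But A (A–C#–E) is foreign: the diatonic iii on degree 3 is A#m, whereas A comes from F# minor. It is labeled bIII.

bVI, bIII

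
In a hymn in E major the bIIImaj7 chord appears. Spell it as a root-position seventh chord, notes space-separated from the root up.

bIIImaj7 is built on the lowered scale degree 3. In E major degree 3 is G#; lowered it becomes G. Building the major-seventh chord from the parallel minor on G: G–B–D–F#.

G B D F#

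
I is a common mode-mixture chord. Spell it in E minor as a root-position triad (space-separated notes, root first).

E G# B

The root, E, is scale degree 1 — the same note in E minor and E major; only the chord quality changes. Building the major chord from the parallel major on E: E–G#–B.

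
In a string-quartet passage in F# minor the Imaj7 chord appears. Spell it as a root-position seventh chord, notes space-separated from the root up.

Imaj7 is built on scale degree 1, which is F# in both F# minor and its parallel. In F# major the chord on F# is F#–A#–C#–E#.

F# A# C# E#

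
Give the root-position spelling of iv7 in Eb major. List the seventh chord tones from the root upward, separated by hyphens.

The root, Ab, is scale degree 4 — the same note in Eb major and Eb minor; only the chord quality changes. Building the minor-seventh chord from the parallel minor on Ab: Ab–Cb–Eb–Gb.

Ab-Cb-Eb-Gb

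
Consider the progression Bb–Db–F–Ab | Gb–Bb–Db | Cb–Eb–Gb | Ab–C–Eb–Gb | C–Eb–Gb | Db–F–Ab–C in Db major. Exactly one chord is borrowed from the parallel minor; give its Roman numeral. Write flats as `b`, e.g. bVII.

bVII

Db major has the diatonic set Db, Ebm, Fm, Gb, Ab, Bbm, Cdim. Bb–Db–F–Ab = Bbm7, Gb–Bb–Db = Gb, Ab–C–Eb–Gb = Ab7, C–Eb–Gb = Cdim and Db–F–Ab–C = Dbmaj7 all belong to that set. Cb–Eb–Gb is not: scale degree 7 in Db major carries Cdim (vii°). In Db minor the chord on that degree is Cb, so here it functions as bVII, borrowed from the parallel minor.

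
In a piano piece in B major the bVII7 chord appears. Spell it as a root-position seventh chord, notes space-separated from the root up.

The root of bVII7 is the lowered 7th degree: A# becomes A. Stacking thirds in B minor on A gives A–C#–E–G.

A C# E G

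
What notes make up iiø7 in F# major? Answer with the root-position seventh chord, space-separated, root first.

G# B D F#

The root, G#, is scale degree 2 — the same note in F# major and F# minor; only the chord quality changes. Stacking thirds in F# minor on G# gives G#–B–D–F#.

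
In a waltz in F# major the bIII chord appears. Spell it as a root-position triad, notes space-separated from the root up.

A C# E

The root of bIII is the lowered 3rd degree: A# becomes A. Stacking thirds in F# minor on A gives A–C#–E.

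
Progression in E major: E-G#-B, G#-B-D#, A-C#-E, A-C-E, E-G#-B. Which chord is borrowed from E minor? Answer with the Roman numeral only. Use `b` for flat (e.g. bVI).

E major has the diatonic set E, F#m, G#m, A, B, C#m, D#dim. Of the given chords, E–G#–B = E, G#–B–D# = G#m and A–C#–E = A are diatonic. A–C–E doesn't fit — on degree 4 E major would have A (IV). Am is the degree-4 chord of E minor, so it is the borrowed iv.

iv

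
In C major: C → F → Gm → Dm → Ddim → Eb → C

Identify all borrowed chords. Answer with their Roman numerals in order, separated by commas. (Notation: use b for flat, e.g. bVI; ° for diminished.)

C major has the diatonic set C, Dm, Em, F, G, Am, Bdim. C, F and Dm all belong to that set. But Gm (G–Bb–D) is foreign: the diatonic V on degree 5 is G, whereas Gm comes from C minor. It is labeled v. But Ddim (D–F–Ab) is foreign: the diatonic ii on degree 2 is Dm, whereas Ddim comes from C minor. It is labeled ii°. But Eb (Eb–G–Bb) is foreign: the diatonic iii on degree 3 is Em, whereas Eb comes from C minor. It is labeled bIII.

v, ii°, bIII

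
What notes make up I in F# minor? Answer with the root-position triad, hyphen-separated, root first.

The root, F#, is scale degree 1 — the same note in F# minor and F# major; only the chord quality changes. Stacking thirds in F# major on F# gives F#–A#–C#.

F#-A#-C#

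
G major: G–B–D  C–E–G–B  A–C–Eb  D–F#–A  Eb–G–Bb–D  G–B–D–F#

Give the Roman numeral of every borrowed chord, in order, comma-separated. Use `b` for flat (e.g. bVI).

G major has the diatonic set G, Am, Bm, C, D, Em, F#dim. Of the given chords, G–B–D = G, C–E–G–B = Cmaj7, D–F#–A = D and G–B–D–F# = Gmaj7 are diatonic. But A–C–Eb is foreign: the diatonic ii on degree 2 is Am, whereas Adim comes from G minor. It is labeled ii°. But Eb–G–Bb–D is foreign: the diatonic vi on degree 6 is Em, whereas Ebmaj7 comes from G minor. It is labeled bVImaj7.

ii°, bVImaj7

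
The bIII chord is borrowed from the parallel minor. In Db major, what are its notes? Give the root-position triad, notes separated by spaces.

bIII is built on the lowered scale degree 3. In Db major degree 3 is F; lowered it becomes Fb. In Db minor the chord on Fb is Fb–Ab–Cb.

Fb Ab Cb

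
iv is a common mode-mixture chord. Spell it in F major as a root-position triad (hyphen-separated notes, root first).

The root, Bb, is scale degree 4 — the same note in F major and F minor; only the chord quality changes. In F minor the chord on Bb is Bb–Db–F.

Bb-Db-F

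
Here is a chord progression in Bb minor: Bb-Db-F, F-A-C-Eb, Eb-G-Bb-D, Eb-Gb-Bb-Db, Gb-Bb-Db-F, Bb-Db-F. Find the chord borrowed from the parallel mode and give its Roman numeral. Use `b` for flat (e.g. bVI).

Bb minor has the diatonic set Bbm, Cdim, Db, Ebm, F, Gb, Ab (with V from harmonic minor). Of the given chords, Bb–Db–F = Bbm, F–A–C–Eb = F7, Eb–Gb–Bb–Db = Ebm7 and Gb–Bb–Db–F = Gbmaj7 are diatonic. But Eb–G–Bb–D is foreign: the diatonic iv on degree 4 is Ebm, whereas Ebmaj7 comes from Bb major. It is labeled IVmaj7.

IVmaj7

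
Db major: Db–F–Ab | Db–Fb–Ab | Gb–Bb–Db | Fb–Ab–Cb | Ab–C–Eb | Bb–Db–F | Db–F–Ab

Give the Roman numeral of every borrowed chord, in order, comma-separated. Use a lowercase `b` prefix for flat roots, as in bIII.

The diatonic triads in Db major are Db, Ebm, Fm, Gb, Ab, Bbm, Cdim. Db–F–Ab = Db, Gb–Bb–Db = Gb, Ab–C–Eb = Ab and Bb–Db–F = Bbm all belong to that set. Db–Fb–Ab doesn't fit — on degree 1 Db major would have Db (I). Dbm is the degree-1 chord of Db minor, so it is the borrowed i. Fb–Ab–Cb is not: scale degree 3 in Db major carries Fm (iii). In Db minor the chord on that degree is Fb, so here it functions as bIII, borrowed from the parallel minor.

i, bIII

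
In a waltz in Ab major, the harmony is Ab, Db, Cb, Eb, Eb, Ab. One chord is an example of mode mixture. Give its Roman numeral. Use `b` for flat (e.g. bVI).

Ab major has the diatonic set Ab, Bbm, Cm, Db, Eb, Fm, Gdim. Ab, Db and Eb are all diatonic. Cb (Cb–Eb–Gb) is not: scale degree 3 in Ab major carries Cm (iii). In Ab minor the chord on that degree is Cb, so here it functions as bIII, borrowed from the parallel minor.

bIII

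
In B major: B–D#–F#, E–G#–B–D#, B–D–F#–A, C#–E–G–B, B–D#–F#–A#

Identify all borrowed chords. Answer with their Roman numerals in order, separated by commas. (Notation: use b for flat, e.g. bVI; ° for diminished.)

i7, iiø7

The diatonic triads in B major are B, C#m, D#m, E, F#, G#m, A#dim. Of the given chords, B–D#–F# = B, E–G#–B–D# = Emaj7 and B–D#–F#–A# = Bmaj7 are diatonic. B–D–F#–A doesn't fit — on degree 1 B major would have B (I). Bm7 is the degree-1 chord of B minor, so it is the borrowed i7. C#–E–G–B is not: scale degree 2 in B major carries C#m (ii). In B minor the chord on that degree is C#m7b5, so here it functions as iiø7, borrowed from the parallel minor.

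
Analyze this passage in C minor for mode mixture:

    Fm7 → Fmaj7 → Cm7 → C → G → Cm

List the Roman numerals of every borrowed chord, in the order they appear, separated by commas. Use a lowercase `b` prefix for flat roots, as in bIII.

IVmaj7, I

The diatonic triads in C minor (with V from harmonic minor) are Cm, Ddim, Eb, Fm, G, Ab, Bb. Of the given chords, Fm7, Cm7, G and Cm are diatonic. Fmaj7 (F–A–C–E) is not: scale degree 4 in C minor carries Fm (iv). In C major the chord on that degree is Fmaj7, so here it functions as IVmaj7, borrowed from the parallel major. C (C–E–G) is not: scale degree 1 in C minor carries Cm (i). In C major the chord on that degree is C, so here it functions as I, borrowed from the parallel major.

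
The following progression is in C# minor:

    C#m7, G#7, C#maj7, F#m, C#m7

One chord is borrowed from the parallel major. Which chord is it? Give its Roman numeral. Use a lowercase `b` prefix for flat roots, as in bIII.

Imaj7

In C# minor (with V from harmonic minor) the diatonic chords are C#m, D#dim, E, F#m, G#, A, B. C#m7, G#7 and F#m are all diatonic. C#maj7 (C#–E#–G#–B#) is not: scale degree 1 in C# minor carries C#m (i). In C# major the chord on that degree is C#maj7, so here it functions as Imaj7, borrowed from the parallel major.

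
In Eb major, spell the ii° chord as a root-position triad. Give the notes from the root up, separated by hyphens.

F-Ab-Cb

ii° is built on scale degree 2, which is F in both Eb major and its parallel. Building the diminished chord from the parallel minor on F: F–Ab–Cb.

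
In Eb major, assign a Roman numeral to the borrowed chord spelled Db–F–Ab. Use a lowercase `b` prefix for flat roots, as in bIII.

In Eb major scale degree 7 is D; Db is its lowered form, from Eb minor. The diatonic chord on degree 7 would be Ddim (vii°), but Db–F–Ab is the major chord from Eb minor. As a borrowed chord it is labeled bVII.

bVII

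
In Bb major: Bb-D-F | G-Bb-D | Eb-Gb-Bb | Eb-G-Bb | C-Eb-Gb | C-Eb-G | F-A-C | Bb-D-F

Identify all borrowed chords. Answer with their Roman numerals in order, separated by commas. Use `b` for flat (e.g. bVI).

iv, ii°

The diatonic triads in Bb major are Bb, Cm, Dm, Eb, F, Gm, Adim. Of the given chords, Bb–D–F = Bb, G–Bb–D = Gm, Eb–G–Bb = Eb, C–Eb–G = Cm and F–A–C = F are diatonic. Eb–Gb–Bb is not: scale degree 4 in Bb major carries Eb (IV). In Bb minor the chord on that degree is Ebm, so here it functions as iv, borrowed from the parallel minor. But C–Eb–Gb is foreign: the diatonic ii on degree 2 is Cm, whereas Cdim comes from Bb minor. It is labeled ii°.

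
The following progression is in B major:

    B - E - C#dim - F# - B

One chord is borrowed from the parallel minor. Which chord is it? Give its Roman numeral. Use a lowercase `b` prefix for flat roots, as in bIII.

ii°

In B major the diatonic chords are B, C#m, D#m, E, F#, G#m, A#dim. B, E and F# are all diatonic. C#dim (C#–E–G) is not: scale degree 2 in B major carries C#m (ii). In B minor the chord on that degree is C#dim, so here it functions as ii°, borrowed from the parallel minor.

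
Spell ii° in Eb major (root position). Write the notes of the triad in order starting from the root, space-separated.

ii° is built on scale degree 2, which is F in both Eb major and its parallel. Stacking thirds in Eb minor on F gives F–Ab–Cb.

F Ab Cb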